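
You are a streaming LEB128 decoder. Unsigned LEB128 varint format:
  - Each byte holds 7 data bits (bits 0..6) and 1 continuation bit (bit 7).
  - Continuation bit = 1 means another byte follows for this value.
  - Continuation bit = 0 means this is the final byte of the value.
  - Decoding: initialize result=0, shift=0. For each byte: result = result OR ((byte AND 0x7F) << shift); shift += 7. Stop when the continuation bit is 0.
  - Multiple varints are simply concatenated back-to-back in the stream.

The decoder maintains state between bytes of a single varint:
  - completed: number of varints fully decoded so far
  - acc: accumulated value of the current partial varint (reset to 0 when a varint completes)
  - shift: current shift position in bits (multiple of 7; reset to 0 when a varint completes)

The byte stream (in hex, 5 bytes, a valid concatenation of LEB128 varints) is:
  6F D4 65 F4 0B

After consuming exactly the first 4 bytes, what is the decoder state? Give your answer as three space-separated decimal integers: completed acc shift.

byte[0]=0x6F cont=0 payload=0x6F: varint #1 complete (value=111); reset -> completed=1 acc=0 shift=0
byte[1]=0xD4 cont=1 payload=0x54: acc |= 84<<0 -> completed=1 acc=84 shift=7
byte[2]=0x65 cont=0 payload=0x65: varint #2 complete (value=13012); reset -> completed=2 acc=0 shift=0
byte[3]=0xF4 cont=1 payload=0x74: acc |= 116<<0 -> completed=2 acc=116 shift=7

Answer: 2 116 7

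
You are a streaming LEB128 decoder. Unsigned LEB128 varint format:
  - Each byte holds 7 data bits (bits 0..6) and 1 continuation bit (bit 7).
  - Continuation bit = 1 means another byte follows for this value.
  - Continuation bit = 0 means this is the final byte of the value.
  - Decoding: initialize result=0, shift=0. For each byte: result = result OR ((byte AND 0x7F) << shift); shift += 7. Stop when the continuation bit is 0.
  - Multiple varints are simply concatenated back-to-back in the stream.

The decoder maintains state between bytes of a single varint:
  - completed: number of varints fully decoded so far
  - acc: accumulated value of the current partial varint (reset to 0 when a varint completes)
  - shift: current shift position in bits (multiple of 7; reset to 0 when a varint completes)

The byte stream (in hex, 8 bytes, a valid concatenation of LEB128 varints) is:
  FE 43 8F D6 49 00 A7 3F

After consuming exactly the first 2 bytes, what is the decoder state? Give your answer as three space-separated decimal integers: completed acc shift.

Answer: 1 0 0

Derivation:
byte[0]=0xFE cont=1 payload=0x7E: acc |= 126<<0 -> completed=0 acc=126 shift=7
byte[1]=0x43 cont=0 payload=0x43: varint #1 complete (value=8702); reset -> completed=1 acc=0 shift=0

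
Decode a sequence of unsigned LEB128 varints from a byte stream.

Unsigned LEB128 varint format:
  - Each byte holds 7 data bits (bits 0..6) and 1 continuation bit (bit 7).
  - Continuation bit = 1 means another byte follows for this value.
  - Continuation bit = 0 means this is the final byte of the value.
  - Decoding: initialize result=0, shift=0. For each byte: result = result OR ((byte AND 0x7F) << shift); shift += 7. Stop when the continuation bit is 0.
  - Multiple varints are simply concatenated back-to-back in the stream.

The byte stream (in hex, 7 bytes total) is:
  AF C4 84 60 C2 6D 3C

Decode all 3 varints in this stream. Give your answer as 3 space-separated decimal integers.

Answer: 201400879 14018 60

Derivation:
  byte[0]=0xAF cont=1 payload=0x2F=47: acc |= 47<<0 -> acc=47 shift=7
  byte[1]=0xC4 cont=1 payload=0x44=68: acc |= 68<<7 -> acc=8751 shift=14
  byte[2]=0x84 cont=1 payload=0x04=4: acc |= 4<<14 -> acc=74287 shift=21
  byte[3]=0x60 cont=0 payload=0x60=96: acc |= 96<<21 -> acc=201400879 shift=28 [end]
Varint 1: bytes[0:4] = AF C4 84 60 -> value 201400879 (4 byte(s))
  byte[4]=0xC2 cont=1 payload=0x42=66: acc |= 66<<0 -> acc=66 shift=7
  byte[5]=0x6D cont=0 payload=0x6D=109: acc |= 109<<7 -> acc=14018 shift=14 [end]
Varint 2: bytes[4:6] = C2 6D -> value 14018 (2 byte(s))
  byte[6]=0x3C cont=0 payload=0x3C=60: acc |= 60<<0 -> acc=60 shift=7 [end]
Varint 3: bytes[6:7] = 3C -> value 60 (1 byte(s))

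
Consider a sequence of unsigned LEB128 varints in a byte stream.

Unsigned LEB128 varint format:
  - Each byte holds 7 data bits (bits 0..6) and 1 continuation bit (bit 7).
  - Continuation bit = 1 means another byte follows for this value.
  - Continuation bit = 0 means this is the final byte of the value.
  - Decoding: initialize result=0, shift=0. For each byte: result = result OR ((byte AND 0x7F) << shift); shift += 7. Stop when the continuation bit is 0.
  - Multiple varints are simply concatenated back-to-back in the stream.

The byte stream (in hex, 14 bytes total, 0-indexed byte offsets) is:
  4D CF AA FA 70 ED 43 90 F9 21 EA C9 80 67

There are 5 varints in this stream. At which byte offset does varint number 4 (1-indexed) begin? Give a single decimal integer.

  byte[0]=0x4D cont=0 payload=0x4D=77: acc |= 77<<0 -> acc=77 shift=7 [end]
Varint 1: bytes[0:1] = 4D -> value 77 (1 byte(s))
  byte[1]=0xCF cont=1 payload=0x4F=79: acc |= 79<<0 -> acc=79 shift=7
  byte[2]=0xAA cont=1 payload=0x2A=42: acc |= 42<<7 -> acc=5455 shift=14
  byte[3]=0xFA cont=1 payload=0x7A=122: acc |= 122<<14 -> acc=2004303 shift=21
  byte[4]=0x70 cont=0 payload=0x70=112: acc |= 112<<21 -> acc=236885327 shift=28 [end]
Varint 2: bytes[1:5] = CF AA FA 70 -> value 236885327 (4 byte(s))
  byte[5]=0xED cont=1 payload=0x6D=109: acc |= 109<<0 -> acc=109 shift=7
  byte[6]=0x43 cont=0 payload=0x43=67: acc |= 67<<7 -> acc=8685 shift=14 [end]
Varint 3: bytes[5:7] = ED 43 -> value 8685 (2 byte(s))
  byte[7]=0x90 cont=1 payload=0x10=16: acc |= 16<<0 -> acc=16 shift=7
  byte[8]=0xF9 cont=1 payload=0x79=121: acc |= 121<<7 -> acc=15504 shift=14
  byte[9]=0x21 cont=0 payload=0x21=33: acc |= 33<<14 -> acc=556176 shift=21 [end]
Varint 4: bytes[7:10] = 90 F9 21 -> value 556176 (3 byte(s))
  byte[10]=0xEA cont=1 payload=0x6A=106: acc |= 106<<0 -> acc=106 shift=7
  byte[11]=0xC9 cont=1 payload=0x49=73: acc |= 73<<7 -> acc=9450 shift=14
  byte[12]=0x80 cont=1 payload=0x00=0: acc |= 0<<14 -> acc=9450 shift=21
  byte[13]=0x67 cont=0 payload=0x67=103: acc |= 103<<21 -> acc=216016106 shift=28 [end]
Varint 5: bytes[10:14] = EA C9 80 67 -> value 216016106 (4 byte(s))

Answer: 7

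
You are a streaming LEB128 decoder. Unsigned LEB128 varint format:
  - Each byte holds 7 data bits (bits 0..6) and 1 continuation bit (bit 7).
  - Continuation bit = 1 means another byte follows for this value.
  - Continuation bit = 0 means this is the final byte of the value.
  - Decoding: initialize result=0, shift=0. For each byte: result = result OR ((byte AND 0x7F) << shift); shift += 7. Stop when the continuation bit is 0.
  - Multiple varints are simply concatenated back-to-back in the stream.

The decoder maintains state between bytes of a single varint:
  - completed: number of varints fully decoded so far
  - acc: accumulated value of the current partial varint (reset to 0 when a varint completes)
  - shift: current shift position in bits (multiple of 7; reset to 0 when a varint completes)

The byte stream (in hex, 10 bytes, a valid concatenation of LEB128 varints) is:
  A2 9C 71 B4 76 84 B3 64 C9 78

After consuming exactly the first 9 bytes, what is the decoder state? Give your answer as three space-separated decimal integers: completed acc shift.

Answer: 3 73 7

Derivation:
byte[0]=0xA2 cont=1 payload=0x22: acc |= 34<<0 -> completed=0 acc=34 shift=7
byte[1]=0x9C cont=1 payload=0x1C: acc |= 28<<7 -> completed=0 acc=3618 shift=14
byte[2]=0x71 cont=0 payload=0x71: varint #1 complete (value=1855010); reset -> completed=1 acc=0 shift=0
byte[3]=0xB4 cont=1 payload=0x34: acc |= 52<<0 -> completed=1 acc=52 shift=7
byte[4]=0x76 cont=0 payload=0x76: varint #2 complete (value=15156); reset -> completed=2 acc=0 shift=0
byte[5]=0x84 cont=1 payload=0x04: acc |= 4<<0 -> completed=2 acc=4 shift=7
byte[6]=0xB3 cont=1 payload=0x33: acc |= 51<<7 -> completed=2 acc=6532 shift=14
byte[7]=0x64 cont=0 payload=0x64: varint #3 complete (value=1644932); reset -> completed=3 acc=0 shift=0
byte[8]=0xC9 cont=1 payload=0x49: acc |= 73<<0 -> completed=3 acc=73 shift=7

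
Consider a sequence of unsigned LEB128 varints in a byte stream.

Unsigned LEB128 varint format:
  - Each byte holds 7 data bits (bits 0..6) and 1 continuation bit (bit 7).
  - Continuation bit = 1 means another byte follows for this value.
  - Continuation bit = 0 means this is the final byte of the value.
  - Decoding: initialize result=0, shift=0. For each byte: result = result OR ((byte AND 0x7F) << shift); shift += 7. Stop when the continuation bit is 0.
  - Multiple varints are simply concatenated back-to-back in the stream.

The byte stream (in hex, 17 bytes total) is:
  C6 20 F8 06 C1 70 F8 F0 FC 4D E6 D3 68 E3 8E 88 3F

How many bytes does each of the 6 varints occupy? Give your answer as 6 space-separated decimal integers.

Answer: 2 2 2 4 3 4

Derivation:
  byte[0]=0xC6 cont=1 payload=0x46=70: acc |= 70<<0 -> acc=70 shift=7
  byte[1]=0x20 cont=0 payload=0x20=32: acc |= 32<<7 -> acc=4166 shift=14 [end]
Varint 1: bytes[0:2] = C6 20 -> value 4166 (2 byte(s))
  byte[2]=0xF8 cont=1 payload=0x78=120: acc |= 120<<0 -> acc=120 shift=7
  byte[3]=0x06 cont=0 payload=0x06=6: acc |= 6<<7 -> acc=888 shift=14 [end]
Varint 2: bytes[2:4] = F8 06 -> value 888 (2 byte(s))
  byte[4]=0xC1 cont=1 payload=0x41=65: acc |= 65<<0 -> acc=65 shift=7
  byte[5]=0x70 cont=0 payload=0x70=112: acc |= 112<<7 -> acc=14401 shift=14 [end]
Varint 3: bytes[4:6] = C1 70 -> value 14401 (2 byte(s))
  byte[6]=0xF8 cont=1 payload=0x78=120: acc |= 120<<0 -> acc=120 shift=7
  byte[7]=0xF0 cont=1 payload=0x70=112: acc |= 112<<7 -> acc=14456 shift=14
  byte[8]=0xFC cont=1 payload=0x7C=124: acc |= 124<<14 -> acc=2046072 shift=21
  byte[9]=0x4D cont=0 payload=0x4D=77: acc |= 77<<21 -> acc=163526776 shift=28 [end]
Varint 4: bytes[6:10] = F8 F0 FC 4D -> value 163526776 (4 byte(s))
  byte[10]=0xE6 cont=1 payload=0x66=102: acc |= 102<<0 -> acc=102 shift=7
  byte[11]=0xD3 cont=1 payload=0x53=83: acc |= 83<<7 -> acc=10726 shift=14
  byte[12]=0x68 cont=0 payload=0x68=104: acc |= 104<<14 -> acc=1714662 shift=21 [end]
Varint 5: bytes[10:13] = E6 D3 68 -> value 1714662 (3 byte(s))
  byte[13]=0xE3 cont=1 payload=0x63=99: acc |= 99<<0 -> acc=99 shift=7
  byte[14]=0x8E cont=1 payload=0x0E=14: acc |= 14<<7 -> acc=1891 shift=14
  byte[15]=0x88 cont=1 payload=0x08=8: acc |= 8<<14 -> acc=132963 shift=21
  byte[16]=0x3F cont=0 payload=0x3F=63: acc |= 63<<21 -> acc=132253539 shift=28 [end]
Varint 6: bytes[13:17] = E3 8E 88 3F -> value 132253539 (4 byte(s))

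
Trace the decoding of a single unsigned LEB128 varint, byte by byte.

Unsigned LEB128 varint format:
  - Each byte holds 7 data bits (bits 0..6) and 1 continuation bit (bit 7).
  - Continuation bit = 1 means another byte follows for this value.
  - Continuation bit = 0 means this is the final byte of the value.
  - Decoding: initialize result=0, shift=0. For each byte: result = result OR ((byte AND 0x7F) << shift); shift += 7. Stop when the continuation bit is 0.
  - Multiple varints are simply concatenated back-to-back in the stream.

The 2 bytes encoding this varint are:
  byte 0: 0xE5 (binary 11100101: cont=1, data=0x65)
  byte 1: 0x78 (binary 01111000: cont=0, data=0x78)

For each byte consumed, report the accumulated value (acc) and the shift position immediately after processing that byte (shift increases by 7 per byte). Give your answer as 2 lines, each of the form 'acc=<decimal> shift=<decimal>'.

byte 0=0xE5: payload=0x65=101, contrib = 101<<0 = 101; acc -> 101, shift -> 7
byte 1=0x78: payload=0x78=120, contrib = 120<<7 = 15360; acc -> 15461, shift -> 14

Answer: acc=101 shift=7
acc=15461 shift=14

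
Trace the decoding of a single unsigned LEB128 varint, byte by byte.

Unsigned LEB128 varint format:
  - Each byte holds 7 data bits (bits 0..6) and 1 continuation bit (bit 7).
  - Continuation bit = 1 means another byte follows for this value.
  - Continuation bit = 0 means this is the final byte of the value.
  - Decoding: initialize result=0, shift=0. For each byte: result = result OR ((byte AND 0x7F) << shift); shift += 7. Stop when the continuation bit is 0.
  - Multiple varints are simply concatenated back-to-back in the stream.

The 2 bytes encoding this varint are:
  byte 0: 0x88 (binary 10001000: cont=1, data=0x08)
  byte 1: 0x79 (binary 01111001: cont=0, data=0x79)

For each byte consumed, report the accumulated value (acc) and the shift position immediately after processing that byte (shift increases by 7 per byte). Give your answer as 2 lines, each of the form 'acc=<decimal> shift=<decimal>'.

byte 0=0x88: payload=0x08=8, contrib = 8<<0 = 8; acc -> 8, shift -> 7
byte 1=0x79: payload=0x79=121, contrib = 121<<7 = 15488; acc -> 15496, shift -> 14

Answer: acc=8 shift=7
acc=15496 shift=14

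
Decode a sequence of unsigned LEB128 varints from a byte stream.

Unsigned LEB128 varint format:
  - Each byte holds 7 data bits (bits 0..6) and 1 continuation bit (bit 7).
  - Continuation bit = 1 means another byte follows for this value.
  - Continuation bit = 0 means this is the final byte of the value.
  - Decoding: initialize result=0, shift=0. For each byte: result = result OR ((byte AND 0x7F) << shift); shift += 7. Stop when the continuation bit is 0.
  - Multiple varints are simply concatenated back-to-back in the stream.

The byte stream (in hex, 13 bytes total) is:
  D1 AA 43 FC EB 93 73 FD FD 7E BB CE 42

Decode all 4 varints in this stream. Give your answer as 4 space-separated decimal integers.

Answer: 1103185 241497596 2080509 1091387

Derivation:
  byte[0]=0xD1 cont=1 payload=0x51=81: acc |= 81<<0 -> acc=81 shift=7
  byte[1]=0xAA cont=1 payload=0x2A=42: acc |= 42<<7 -> acc=5457 shift=14
  byte[2]=0x43 cont=0 payload=0x43=67: acc |= 67<<14 -> acc=1103185 shift=21 [end]
Varint 1: bytes[0:3] = D1 AA 43 -> value 1103185 (3 byte(s))
  byte[3]=0xFC cont=1 payload=0x7C=124: acc |= 124<<0 -> acc=124 shift=7
  byte[4]=0xEB cont=1 payload=0x6B=107: acc |= 107<<7 -> acc=13820 shift=14
  byte[5]=0x93 cont=1 payload=0x13=19: acc |= 19<<14 -> acc=325116 shift=21
  byte[6]=0x73 cont=0 payload=0x73=115: acc |= 115<<21 -> acc=241497596 shift=28 [end]
Varint 2: bytes[3:7] = FC EB 93 73 -> value 241497596 (4 byte(s))
  byte[7]=0xFD cont=1 payload=0x7D=125: acc |= 125<<0 -> acc=125 shift=7
  byte[8]=0xFD cont=1 payload=0x7D=125: acc |= 125<<7 -> acc=16125 shift=14
  byte[9]=0x7E cont=0 payload=0x7E=126: acc |= 126<<14 -> acc=2080509 shift=21 [end]
Varint 3: bytes[7:10] = FD FD 7E -> value 2080509 (3 byte(s))
  byte[10]=0xBB cont=1 payload=0x3B=59: acc |= 59<<0 -> acc=59 shift=7
  byte[11]=0xCE cont=1 payload=0x4E=78: acc |= 78<<7 -> acc=10043 shift=14
  byte[12]=0x42 cont=0 payload=0x42=66: acc |= 66<<14 -> acc=1091387 shift=21 [end]
Varint 4: bytes[10:13] = BB CE 42 -> value 1091387 (3 byte(s))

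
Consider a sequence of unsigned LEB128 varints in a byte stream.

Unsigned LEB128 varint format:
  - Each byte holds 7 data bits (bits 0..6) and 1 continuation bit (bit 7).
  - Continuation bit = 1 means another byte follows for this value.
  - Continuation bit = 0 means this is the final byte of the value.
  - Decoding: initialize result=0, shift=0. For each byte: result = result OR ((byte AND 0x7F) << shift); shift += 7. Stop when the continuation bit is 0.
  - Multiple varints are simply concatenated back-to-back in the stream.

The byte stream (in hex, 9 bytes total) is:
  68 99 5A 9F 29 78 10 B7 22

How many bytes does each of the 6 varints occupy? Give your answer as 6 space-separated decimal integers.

Answer: 1 2 2 1 1 2

Derivation:
  byte[0]=0x68 cont=0 payload=0x68=104: acc |= 104<<0 -> acc=104 shift=7 [end]
Varint 1: bytes[0:1] = 68 -> value 104 (1 byte(s))
  byte[1]=0x99 cont=1 payload=0x19=25: acc |= 25<<0 -> acc=25 shift=7
  byte[2]=0x5A cont=0 payload=0x5A=90: acc |= 90<<7 -> acc=11545 shift=14 [end]
Varint 2: bytes[1:3] = 99 5A -> value 11545 (2 byte(s))
  byte[3]=0x9F cont=1 payload=0x1F=31: acc |= 31<<0 -> acc=31 shift=7
  byte[4]=0x29 cont=0 payload=0x29=41: acc |= 41<<7 -> acc=5279 shift=14 [end]
Varint 3: bytes[3:5] = 9F 29 -> value 5279 (2 byte(s))
  byte[5]=0x78 cont=0 payload=0x78=120: acc |= 120<<0 -> acc=120 shift=7 [end]
Varint 4: bytes[5:6] = 78 -> value 120 (1 byte(s))
  byte[6]=0x10 cont=0 payload=0x10=16: acc |= 16<<0 -> acc=16 shift=7 [end]
Varint 5: bytes[6:7] = 10 -> value 16 (1 byte(s))
  byte[7]=0xB7 cont=1 payload=0x37=55: acc |= 55<<0 -> acc=55 shift=7
  byte[8]=0x22 cont=0 payload=0x22=34: acc |= 34<<7 -> acc=4407 shift=14 [end]
Varint 6: bytes[7:9] = B7 22 -> value 4407 (2 byte(s))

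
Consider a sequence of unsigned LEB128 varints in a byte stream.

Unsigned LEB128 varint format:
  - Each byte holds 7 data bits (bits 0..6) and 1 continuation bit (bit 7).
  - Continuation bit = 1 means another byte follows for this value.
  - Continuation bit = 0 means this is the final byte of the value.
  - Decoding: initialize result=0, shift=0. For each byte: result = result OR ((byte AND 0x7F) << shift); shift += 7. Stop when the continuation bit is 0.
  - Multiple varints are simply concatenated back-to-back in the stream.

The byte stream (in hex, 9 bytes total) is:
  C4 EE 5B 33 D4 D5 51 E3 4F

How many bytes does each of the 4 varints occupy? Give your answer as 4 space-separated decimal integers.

Answer: 3 1 3 2

Derivation:
  byte[0]=0xC4 cont=1 payload=0x44=68: acc |= 68<<0 -> acc=68 shift=7
  byte[1]=0xEE cont=1 payload=0x6E=110: acc |= 110<<7 -> acc=14148 shift=14
  byte[2]=0x5B cont=0 payload=0x5B=91: acc |= 91<<14 -> acc=1505092 shift=21 [end]
Varint 1: bytes[0:3] = C4 EE 5B -> value 1505092 (3 byte(s))
  byte[3]=0x33 cont=0 payload=0x33=51: acc |= 51<<0 -> acc=51 shift=7 [end]
Varint 2: bytes[3:4] = 33 -> value 51 (1 byte(s))
  byte[4]=0xD4 cont=1 payload=0x54=84: acc |= 84<<0 -> acc=84 shift=7
  byte[5]=0xD5 cont=1 payload=0x55=85: acc |= 85<<7 -> acc=10964 shift=14
  byte[6]=0x51 cont=0 payload=0x51=81: acc |= 81<<14 -> acc=1338068 shift=21 [end]
Varint 3: bytes[4:7] = D4 D5 51 -> value 1338068 (3 byte(s))
  byte[7]=0xE3 cont=1 payload=0x63=99: acc |= 99<<0 -> acc=99 shift=7
  byte[8]=0x4F cont=0 payload=0x4F=79: acc |= 79<<7 -> acc=10211 shift=14 [end]
Varint 4: bytes[7:9] = E3 4F -> value 10211 (2 byte(s))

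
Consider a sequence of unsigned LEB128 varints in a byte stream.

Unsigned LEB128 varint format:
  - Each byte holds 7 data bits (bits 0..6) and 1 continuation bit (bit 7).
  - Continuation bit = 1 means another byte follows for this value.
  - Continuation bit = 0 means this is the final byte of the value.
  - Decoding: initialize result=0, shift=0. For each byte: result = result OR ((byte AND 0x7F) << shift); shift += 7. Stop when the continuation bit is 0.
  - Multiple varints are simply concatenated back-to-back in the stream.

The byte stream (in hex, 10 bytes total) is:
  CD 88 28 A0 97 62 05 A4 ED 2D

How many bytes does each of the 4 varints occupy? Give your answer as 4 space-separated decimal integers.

  byte[0]=0xCD cont=1 payload=0x4D=77: acc |= 77<<0 -> acc=77 shift=7
  byte[1]=0x88 cont=1 payload=0x08=8: acc |= 8<<7 -> acc=1101 shift=14
  byte[2]=0x28 cont=0 payload=0x28=40: acc |= 40<<14 -> acc=656461 shift=21 [end]
Varint 1: bytes[0:3] = CD 88 28 -> value 656461 (3 byte(s))
  byte[3]=0xA0 cont=1 payload=0x20=32: acc |= 32<<0 -> acc=32 shift=7
  byte[4]=0x97 cont=1 payload=0x17=23: acc |= 23<<7 -> acc=2976 shift=14
  byte[5]=0x62 cont=0 payload=0x62=98: acc |= 98<<14 -> acc=1608608 shift=21 [end]
Varint 2: bytes[3:6] = A0 97 62 -> value 1608608 (3 byte(s))
  byte[6]=0x05 cont=0 payload=0x05=5: acc |= 5<<0 -> acc=5 shift=7 [end]
Varint 3: bytes[6:7] = 05 -> value 5 (1 byte(s))
  byte[7]=0xA4 cont=1 payload=0x24=36: acc |= 36<<0 -> acc=36 shift=7
  byte[8]=0xED cont=1 payload=0x6D=109: acc |= 109<<7 -> acc=13988 shift=14
  byte[9]=0x2D cont=0 payload=0x2D=45: acc |= 45<<14 -> acc=751268 shift=21 [end]
Varint 4: bytes[7:10] = A4 ED 2D -> value 751268 (3 byte(s))

Answer: 3 3 1 3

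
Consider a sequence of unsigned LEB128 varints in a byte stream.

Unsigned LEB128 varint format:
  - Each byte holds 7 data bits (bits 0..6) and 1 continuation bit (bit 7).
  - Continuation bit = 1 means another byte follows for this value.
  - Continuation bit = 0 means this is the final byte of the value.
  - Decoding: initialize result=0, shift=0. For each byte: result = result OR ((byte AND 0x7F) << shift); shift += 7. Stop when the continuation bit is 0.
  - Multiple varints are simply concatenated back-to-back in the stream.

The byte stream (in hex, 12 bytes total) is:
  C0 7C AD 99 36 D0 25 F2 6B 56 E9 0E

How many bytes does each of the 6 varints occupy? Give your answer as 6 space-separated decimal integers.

Answer: 2 3 2 2 1 2

Derivation:
  byte[0]=0xC0 cont=1 payload=0x40=64: acc |= 64<<0 -> acc=64 shift=7
  byte[1]=0x7C cont=0 payload=0x7C=124: acc |= 124<<7 -> acc=15936 shift=14 [end]
Varint 1: bytes[0:2] = C0 7C -> value 15936 (2 byte(s))
  byte[2]=0xAD cont=1 payload=0x2D=45: acc |= 45<<0 -> acc=45 shift=7
  byte[3]=0x99 cont=1 payload=0x19=25: acc |= 25<<7 -> acc=3245 shift=14
  byte[4]=0x36 cont=0 payload=0x36=54: acc |= 54<<14 -> acc=887981 shift=21 [end]
Varint 2: bytes[2:5] = AD 99 36 -> value 887981 (3 byte(s))
  byte[5]=0xD0 cont=1 payload=0x50=80: acc |= 80<<0 -> acc=80 shift=7
  byte[6]=0x25 cont=0 payload=0x25=37: acc |= 37<<7 -> acc=4816 shift=14 [end]
Varint 3: bytes[5:7] = D0 25 -> value 4816 (2 byte(s))
  byte[7]=0xF2 cont=1 payload=0x72=114: acc |= 114<<0 -> acc=114 shift=7
  byte[8]=0x6B cont=0 payload=0x6B=107: acc |= 107<<7 -> acc=13810 shift=14 [end]
Varint 4: bytes[7:9] = F2 6B -> value 13810 (2 byte(s))
  byte[9]=0x56 cont=0 payload=0x56=86: acc |= 86<<0 -> acc=86 shift=7 [end]
Varint 5: bytes[9:10] = 56 -> value 86 (1 byte(s))
  byte[10]=0xE9 cont=1 payload=0x69=105: acc |= 105<<0 -> acc=105 shift=7
  byte[11]=0x0E cont=0 payload=0x0E=14: acc |= 14<<7 -> acc=1897 shift=14 [end]
Varint 6: bytes[10:12] = E9 0E -> value 1897 (2 byte(s))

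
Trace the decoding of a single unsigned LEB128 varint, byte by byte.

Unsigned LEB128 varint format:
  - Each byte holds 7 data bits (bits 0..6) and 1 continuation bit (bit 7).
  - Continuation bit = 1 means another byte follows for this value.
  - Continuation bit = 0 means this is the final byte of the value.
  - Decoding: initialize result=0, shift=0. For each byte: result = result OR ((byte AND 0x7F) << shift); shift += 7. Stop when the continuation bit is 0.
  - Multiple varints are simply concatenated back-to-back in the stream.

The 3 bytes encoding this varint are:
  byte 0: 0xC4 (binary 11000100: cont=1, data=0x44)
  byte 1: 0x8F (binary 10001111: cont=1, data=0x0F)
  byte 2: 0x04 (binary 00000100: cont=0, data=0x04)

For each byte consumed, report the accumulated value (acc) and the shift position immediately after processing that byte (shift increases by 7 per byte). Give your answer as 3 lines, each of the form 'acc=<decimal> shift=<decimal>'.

Answer: acc=68 shift=7
acc=1988 shift=14
acc=67524 shift=21

Derivation:
byte 0=0xC4: payload=0x44=68, contrib = 68<<0 = 68; acc -> 68, shift -> 7
byte 1=0x8F: payload=0x0F=15, contrib = 15<<7 = 1920; acc -> 1988, shift -> 14
byte 2=0x04: payload=0x04=4, contrib = 4<<14 = 65536; acc -> 67524, shift -> 21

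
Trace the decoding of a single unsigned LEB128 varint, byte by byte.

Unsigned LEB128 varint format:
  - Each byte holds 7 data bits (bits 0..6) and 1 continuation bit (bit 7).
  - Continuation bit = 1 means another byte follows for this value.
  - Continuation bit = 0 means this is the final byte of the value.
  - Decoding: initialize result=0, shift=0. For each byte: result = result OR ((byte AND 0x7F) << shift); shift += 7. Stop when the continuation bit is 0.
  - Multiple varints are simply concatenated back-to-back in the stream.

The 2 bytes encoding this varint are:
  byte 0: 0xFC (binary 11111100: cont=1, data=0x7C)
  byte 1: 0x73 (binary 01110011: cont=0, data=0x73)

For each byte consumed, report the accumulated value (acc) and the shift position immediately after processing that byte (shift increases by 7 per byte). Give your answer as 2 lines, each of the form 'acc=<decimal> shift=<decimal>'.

Answer: acc=124 shift=7
acc=14844 shift=14

Derivation:
byte 0=0xFC: payload=0x7C=124, contrib = 124<<0 = 124; acc -> 124, shift -> 7
byte 1=0x73: payload=0x73=115, contrib = 115<<7 = 14720; acc -> 14844, shift -> 14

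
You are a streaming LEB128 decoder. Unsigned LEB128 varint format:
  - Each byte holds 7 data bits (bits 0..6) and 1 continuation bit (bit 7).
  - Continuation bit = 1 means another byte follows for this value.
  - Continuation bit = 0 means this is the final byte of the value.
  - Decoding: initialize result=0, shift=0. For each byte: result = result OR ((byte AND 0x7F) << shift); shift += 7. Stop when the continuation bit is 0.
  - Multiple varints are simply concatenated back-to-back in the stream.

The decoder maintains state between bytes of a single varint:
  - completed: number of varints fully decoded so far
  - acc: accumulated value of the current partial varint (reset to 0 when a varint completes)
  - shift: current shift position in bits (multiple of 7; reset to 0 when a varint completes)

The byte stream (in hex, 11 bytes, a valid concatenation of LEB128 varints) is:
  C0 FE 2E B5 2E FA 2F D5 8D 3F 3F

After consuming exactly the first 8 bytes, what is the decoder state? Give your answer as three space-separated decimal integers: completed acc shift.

byte[0]=0xC0 cont=1 payload=0x40: acc |= 64<<0 -> completed=0 acc=64 shift=7
byte[1]=0xFE cont=1 payload=0x7E: acc |= 126<<7 -> completed=0 acc=16192 shift=14
byte[2]=0x2E cont=0 payload=0x2E: varint #1 complete (value=769856); reset -> completed=1 acc=0 shift=0
byte[3]=0xB5 cont=1 payload=0x35: acc |= 53<<0 -> completed=1 acc=53 shift=7
byte[4]=0x2E cont=0 payload=0x2E: varint #2 complete (value=5941); reset -> completed=2 acc=0 shift=0
byte[5]=0xFA cont=1 payload=0x7A: acc |= 122<<0 -> completed=2 acc=122 shift=7
byte[6]=0x2F cont=0 payload=0x2F: varint #3 complete (value=6138); reset -> completed=3 acc=0 shift=0
byte[7]=0xD5 cont=1 payload=0x55: acc |= 85<<0 -> completed=3 acc=85 shift=7

Answer: 3 85 7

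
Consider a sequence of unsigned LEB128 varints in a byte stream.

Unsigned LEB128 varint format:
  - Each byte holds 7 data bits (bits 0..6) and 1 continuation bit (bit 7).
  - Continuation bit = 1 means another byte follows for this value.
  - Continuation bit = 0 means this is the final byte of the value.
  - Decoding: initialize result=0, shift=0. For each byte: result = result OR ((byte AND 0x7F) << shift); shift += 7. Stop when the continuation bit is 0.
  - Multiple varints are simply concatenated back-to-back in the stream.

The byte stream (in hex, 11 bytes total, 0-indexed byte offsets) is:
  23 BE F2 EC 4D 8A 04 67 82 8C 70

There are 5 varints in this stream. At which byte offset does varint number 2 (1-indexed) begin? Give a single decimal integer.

  byte[0]=0x23 cont=0 payload=0x23=35: acc |= 35<<0 -> acc=35 shift=7 [end]
Varint 1: bytes[0:1] = 23 -> value 35 (1 byte(s))
  byte[1]=0xBE cont=1 payload=0x3E=62: acc |= 62<<0 -> acc=62 shift=7
  byte[2]=0xF2 cont=1 payload=0x72=114: acc |= 114<<7 -> acc=14654 shift=14
  byte[3]=0xEC cont=1 payload=0x6C=108: acc |= 108<<14 -> acc=1784126 shift=21
  byte[4]=0x4D cont=0 payload=0x4D=77: acc |= 77<<21 -> acc=163264830 shift=28 [end]
Varint 2: bytes[1:5] = BE F2 EC 4D -> value 163264830 (4 byte(s))
  byte[5]=0x8A cont=1 payload=0x0A=10: acc |= 10<<0 -> acc=10 shift=7
  byte[6]=0x04 cont=0 payload=0x04=4: acc |= 4<<7 -> acc=522 shift=14 [end]
Varint 3: bytes[5:7] = 8A 04 -> value 522 (2 byte(s))
  byte[7]=0x67 cont=0 payload=0x67=103: acc |= 103<<0 -> acc=103 shift=7 [end]
Varint 4: bytes[7:8] = 67 -> value 103 (1 byte(s))
  byte[8]=0x82 cont=1 payload=0x02=2: acc |= 2<<0 -> acc=2 shift=7
  byte[9]=0x8C cont=1 payload=0x0C=12: acc |= 12<<7 -> acc=1538 shift=14
  byte[10]=0x70 cont=0 payload=0x70=112: acc |= 112<<14 -> acc=1836546 shift=21 [end]
Varint 5: bytes[8:11] = 82 8C 70 -> value 1836546 (3 byte(s))

Answer: 1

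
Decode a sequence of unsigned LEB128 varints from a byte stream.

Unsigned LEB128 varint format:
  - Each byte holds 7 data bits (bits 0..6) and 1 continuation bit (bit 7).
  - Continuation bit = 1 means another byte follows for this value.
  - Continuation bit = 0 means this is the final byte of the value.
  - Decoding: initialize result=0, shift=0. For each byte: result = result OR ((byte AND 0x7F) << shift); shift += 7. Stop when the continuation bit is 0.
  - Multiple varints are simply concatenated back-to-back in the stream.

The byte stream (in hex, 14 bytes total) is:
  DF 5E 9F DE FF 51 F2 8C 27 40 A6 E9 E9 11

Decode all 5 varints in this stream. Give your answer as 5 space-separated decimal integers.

  byte[0]=0xDF cont=1 payload=0x5F=95: acc |= 95<<0 -> acc=95 shift=7
  byte[1]=0x5E cont=0 payload=0x5E=94: acc |= 94<<7 -> acc=12127 shift=14 [end]
Varint 1: bytes[0:2] = DF 5E -> value 12127 (2 byte(s))
  byte[2]=0x9F cont=1 payload=0x1F=31: acc |= 31<<0 -> acc=31 shift=7
  byte[3]=0xDE cont=1 payload=0x5E=94: acc |= 94<<7 -> acc=12063 shift=14
  byte[4]=0xFF cont=1 payload=0x7F=127: acc |= 127<<14 -> acc=2092831 shift=21
  byte[5]=0x51 cont=0 payload=0x51=81: acc |= 81<<21 -> acc=171962143 shift=28 [end]
Varint 2: bytes[2:6] = 9F DE FF 51 -> value 171962143 (4 byte(s))
  byte[6]=0xF2 cont=1 payload=0x72=114: acc |= 114<<0 -> acc=114 shift=7
  byte[7]=0x8C cont=1 payload=0x0C=12: acc |= 12<<7 -> acc=1650 shift=14
  byte[8]=0x27 cont=0 payload=0x27=39: acc |= 39<<14 -> acc=640626 shift=21 [end]
Varint 3: bytes[6:9] = F2 8C 27 -> value 640626 (3 byte(s))
  byte[9]=0x40 cont=0 payload=0x40=64: acc |= 64<<0 -> acc=64 shift=7 [end]
Varint 4: bytes[9:10] = 40 -> value 64 (1 byte(s))
  byte[10]=0xA6 cont=1 payload=0x26=38: acc |= 38<<0 -> acc=38 shift=7
  byte[11]=0xE9 cont=1 payload=0x69=105: acc |= 105<<7 -> acc=13478 shift=14
  byte[12]=0xE9 cont=1 payload=0x69=105: acc |= 105<<14 -> acc=1733798 shift=21
  byte[13]=0x11 cont=0 payload=0x11=17: acc |= 17<<21 -> acc=37385382 shift=28 [end]
Varint 5: bytes[10:14] = A6 E9 E9 11 -> value 37385382 (4 byte(s))

Answer: 12127 171962143 640626 64 37385382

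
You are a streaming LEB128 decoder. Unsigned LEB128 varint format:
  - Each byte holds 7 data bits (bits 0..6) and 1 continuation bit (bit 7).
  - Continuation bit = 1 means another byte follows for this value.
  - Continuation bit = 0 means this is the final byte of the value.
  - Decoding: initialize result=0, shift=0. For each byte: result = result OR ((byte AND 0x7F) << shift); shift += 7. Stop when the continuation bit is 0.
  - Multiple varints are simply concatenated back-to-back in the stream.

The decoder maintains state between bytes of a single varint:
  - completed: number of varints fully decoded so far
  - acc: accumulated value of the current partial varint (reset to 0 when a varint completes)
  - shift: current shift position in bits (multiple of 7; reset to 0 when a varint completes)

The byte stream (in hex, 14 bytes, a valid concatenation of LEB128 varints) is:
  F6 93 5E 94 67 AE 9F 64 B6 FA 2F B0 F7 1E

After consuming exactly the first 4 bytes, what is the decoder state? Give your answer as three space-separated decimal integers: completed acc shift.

Answer: 1 20 7

Derivation:
byte[0]=0xF6 cont=1 payload=0x76: acc |= 118<<0 -> completed=0 acc=118 shift=7
byte[1]=0x93 cont=1 payload=0x13: acc |= 19<<7 -> completed=0 acc=2550 shift=14
byte[2]=0x5E cont=0 payload=0x5E: varint #1 complete (value=1542646); reset -> completed=1 acc=0 shift=0
byte[3]=0x94 cont=1 payload=0x14: acc |= 20<<0 -> completed=1 acc=20 shift=7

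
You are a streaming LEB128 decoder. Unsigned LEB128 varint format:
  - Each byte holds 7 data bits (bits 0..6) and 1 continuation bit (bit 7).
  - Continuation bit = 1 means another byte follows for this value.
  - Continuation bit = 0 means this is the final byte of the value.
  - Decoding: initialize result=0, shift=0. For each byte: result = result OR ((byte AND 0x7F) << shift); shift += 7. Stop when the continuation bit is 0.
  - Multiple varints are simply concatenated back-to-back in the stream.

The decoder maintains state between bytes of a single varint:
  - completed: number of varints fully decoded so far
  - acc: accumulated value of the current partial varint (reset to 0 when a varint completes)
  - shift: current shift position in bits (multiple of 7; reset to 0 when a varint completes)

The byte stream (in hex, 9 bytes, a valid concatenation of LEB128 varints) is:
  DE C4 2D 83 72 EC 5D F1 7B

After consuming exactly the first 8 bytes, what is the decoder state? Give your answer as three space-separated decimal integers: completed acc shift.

byte[0]=0xDE cont=1 payload=0x5E: acc |= 94<<0 -> completed=0 acc=94 shift=7
byte[1]=0xC4 cont=1 payload=0x44: acc |= 68<<7 -> completed=0 acc=8798 shift=14
byte[2]=0x2D cont=0 payload=0x2D: varint #1 complete (value=746078); reset -> completed=1 acc=0 shift=0
byte[3]=0x83 cont=1 payload=0x03: acc |= 3<<0 -> completed=1 acc=3 shift=7
byte[4]=0x72 cont=0 payload=0x72: varint #2 complete (value=14595); reset -> completed=2 acc=0 shift=0
byte[5]=0xEC cont=1 payload=0x6C: acc |= 108<<0 -> completed=2 acc=108 shift=7
byte[6]=0x5D cont=0 payload=0x5D: varint #3 complete (value=12012); reset -> completed=3 acc=0 shift=0
byte[7]=0xF1 cont=1 payload=0x71: acc |= 113<<0 -> completed=3 acc=113 shift=7

Answer: 3 113 7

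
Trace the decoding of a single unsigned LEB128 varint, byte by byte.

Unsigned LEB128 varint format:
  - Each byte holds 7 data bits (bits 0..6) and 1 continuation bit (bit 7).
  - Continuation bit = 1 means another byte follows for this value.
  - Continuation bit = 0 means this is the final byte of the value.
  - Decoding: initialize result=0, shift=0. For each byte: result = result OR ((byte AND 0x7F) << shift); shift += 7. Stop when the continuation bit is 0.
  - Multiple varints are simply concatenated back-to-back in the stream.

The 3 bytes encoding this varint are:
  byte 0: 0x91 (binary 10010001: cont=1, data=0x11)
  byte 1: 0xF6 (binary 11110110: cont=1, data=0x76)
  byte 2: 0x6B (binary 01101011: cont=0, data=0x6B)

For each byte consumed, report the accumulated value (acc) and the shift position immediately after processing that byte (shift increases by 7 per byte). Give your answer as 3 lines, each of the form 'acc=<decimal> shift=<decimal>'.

byte 0=0x91: payload=0x11=17, contrib = 17<<0 = 17; acc -> 17, shift -> 7
byte 1=0xF6: payload=0x76=118, contrib = 118<<7 = 15104; acc -> 15121, shift -> 14
byte 2=0x6B: payload=0x6B=107, contrib = 107<<14 = 1753088; acc -> 1768209, shift -> 21

Answer: acc=17 shift=7
acc=15121 shift=14
acc=1768209 shift=21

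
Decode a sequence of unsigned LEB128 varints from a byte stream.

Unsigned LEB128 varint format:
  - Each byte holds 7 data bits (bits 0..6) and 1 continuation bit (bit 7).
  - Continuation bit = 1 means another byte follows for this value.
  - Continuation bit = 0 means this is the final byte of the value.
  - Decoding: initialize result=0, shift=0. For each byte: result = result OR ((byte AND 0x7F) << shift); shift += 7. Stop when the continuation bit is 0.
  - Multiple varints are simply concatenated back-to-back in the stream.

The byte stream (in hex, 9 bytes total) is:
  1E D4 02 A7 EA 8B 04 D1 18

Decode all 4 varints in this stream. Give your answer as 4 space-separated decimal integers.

Answer: 30 340 8582439 3153

Derivation:
  byte[0]=0x1E cont=0 payload=0x1E=30: acc |= 30<<0 -> acc=30 shift=7 [end]
Varint 1: bytes[0:1] = 1E -> value 30 (1 byte(s))
  byte[1]=0xD4 cont=1 payload=0x54=84: acc |= 84<<0 -> acc=84 shift=7
  byte[2]=0x02 cont=0 payload=0x02=2: acc |= 2<<7 -> acc=340 shift=14 [end]
Varint 2: bytes[1:3] = D4 02 -> value 340 (2 byte(s))
  byte[3]=0xA7 cont=1 payload=0x27=39: acc |= 39<<0 -> acc=39 shift=7
  byte[4]=0xEA cont=1 payload=0x6A=106: acc |= 106<<7 -> acc=13607 shift=14
  byte[5]=0x8B cont=1 payload=0x0B=11: acc |= 11<<14 -> acc=193831 shift=21
  byte[6]=0x04 cont=0 payload=0x04=4: acc |= 4<<21 -> acc=8582439 shift=28 [end]
Varint 3: bytes[3:7] = A7 EA 8B 04 -> value 8582439 (4 byte(s))
  byte[7]=0xD1 cont=1 payload=0x51=81: acc |= 81<<0 -> acc=81 shift=7
  byte[8]=0x18 cont=0 payload=0x18=24: acc |= 24<<7 -> acc=3153 shift=14 [end]
Varint 4: bytes[7:9] = D1 18 -> value 3153 (2 byte(s))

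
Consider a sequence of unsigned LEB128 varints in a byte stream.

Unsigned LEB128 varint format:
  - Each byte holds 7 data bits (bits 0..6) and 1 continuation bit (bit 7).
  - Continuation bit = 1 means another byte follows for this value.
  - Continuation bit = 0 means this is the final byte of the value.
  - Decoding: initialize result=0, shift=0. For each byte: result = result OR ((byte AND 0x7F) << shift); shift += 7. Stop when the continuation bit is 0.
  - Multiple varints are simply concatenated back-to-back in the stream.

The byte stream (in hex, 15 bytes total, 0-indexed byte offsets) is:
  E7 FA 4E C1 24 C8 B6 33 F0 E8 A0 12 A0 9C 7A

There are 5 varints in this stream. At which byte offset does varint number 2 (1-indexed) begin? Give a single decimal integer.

  byte[0]=0xE7 cont=1 payload=0x67=103: acc |= 103<<0 -> acc=103 shift=7
  byte[1]=0xFA cont=1 payload=0x7A=122: acc |= 122<<7 -> acc=15719 shift=14
  byte[2]=0x4E cont=0 payload=0x4E=78: acc |= 78<<14 -> acc=1293671 shift=21 [end]
Varint 1: bytes[0:3] = E7 FA 4E -> value 1293671 (3 byte(s))
  byte[3]=0xC1 cont=1 payload=0x41=65: acc |= 65<<0 -> acc=65 shift=7
  byte[4]=0x24 cont=0 payload=0x24=36: acc |= 36<<7 -> acc=4673 shift=14 [end]
Varint 2: bytes[3:5] = C1 24 -> value 4673 (2 byte(s))
  byte[5]=0xC8 cont=1 payload=0x48=72: acc |= 72<<0 -> acc=72 shift=7
  byte[6]=0xB6 cont=1 payload=0x36=54: acc |= 54<<7 -> acc=6984 shift=14
  byte[7]=0x33 cont=0 payload=0x33=51: acc |= 51<<14 -> acc=842568 shift=21 [end]
Varint 3: bytes[5:8] = C8 B6 33 -> value 842568 (3 byte(s))
  byte[8]=0xF0 cont=1 payload=0x70=112: acc |= 112<<0 -> acc=112 shift=7
  byte[9]=0xE8 cont=1 payload=0x68=104: acc |= 104<<7 -> acc=13424 shift=14
  byte[10]=0xA0 cont=1 payload=0x20=32: acc |= 32<<14 -> acc=537712 shift=21
  byte[11]=0x12 cont=0 payload=0x12=18: acc |= 18<<21 -> acc=38286448 shift=28 [end]
Varint 4: bytes[8:12] = F0 E8 A0 12 -> value 38286448 (4 byte(s))
  byte[12]=0xA0 cont=1 payload=0x20=32: acc |= 32<<0 -> acc=32 shift=7
  byte[13]=0x9C cont=1 payload=0x1C=28: acc |= 28<<7 -> acc=3616 shift=14
  byte[14]=0x7A cont=0 payload=0x7A=122: acc |= 122<<14 -> acc=2002464 shift=21 [end]
Varint 5: bytes[12:15] = A0 9C 7A -> value 2002464 (3 byte(s))

Answer: 3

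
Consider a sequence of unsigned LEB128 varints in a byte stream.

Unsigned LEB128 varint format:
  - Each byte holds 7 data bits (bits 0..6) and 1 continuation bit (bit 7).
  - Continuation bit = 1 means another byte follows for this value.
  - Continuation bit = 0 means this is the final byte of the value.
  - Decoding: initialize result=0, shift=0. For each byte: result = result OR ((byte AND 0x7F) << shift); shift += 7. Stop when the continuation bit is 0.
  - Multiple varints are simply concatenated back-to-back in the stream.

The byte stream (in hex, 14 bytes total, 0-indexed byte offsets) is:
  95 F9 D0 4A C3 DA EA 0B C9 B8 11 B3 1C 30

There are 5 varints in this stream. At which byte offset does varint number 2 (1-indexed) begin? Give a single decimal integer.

  byte[0]=0x95 cont=1 payload=0x15=21: acc |= 21<<0 -> acc=21 shift=7
  byte[1]=0xF9 cont=1 payload=0x79=121: acc |= 121<<7 -> acc=15509 shift=14
  byte[2]=0xD0 cont=1 payload=0x50=80: acc |= 80<<14 -> acc=1326229 shift=21
  byte[3]=0x4A cont=0 payload=0x4A=74: acc |= 74<<21 -> acc=156515477 shift=28 [end]
Varint 1: bytes[0:4] = 95 F9 D0 4A -> value 156515477 (4 byte(s))
  byte[4]=0xC3 cont=1 payload=0x43=67: acc |= 67<<0 -> acc=67 shift=7
  byte[5]=0xDA cont=1 payload=0x5A=90: acc |= 90<<7 -> acc=11587 shift=14
  byte[6]=0xEA cont=1 payload=0x6A=106: acc |= 106<<14 -> acc=1748291 shift=21
  byte[7]=0x0B cont=0 payload=0x0B=11: acc |= 11<<21 -> acc=24816963 shift=28 [end]
Varint 2: bytes[4:8] = C3 DA EA 0B -> value 24816963 (4 byte(s))
  byte[8]=0xC9 cont=1 payload=0x49=73: acc |= 73<<0 -> acc=73 shift=7
  byte[9]=0xB8 cont=1 payload=0x38=56: acc |= 56<<7 -> acc=7241 shift=14
  byte[10]=0x11 cont=0 payload=0x11=17: acc |= 17<<14 -> acc=285769 shift=21 [end]
Varint 3: bytes[8:11] = C9 B8 11 -> value 285769 (3 byte(s))
  byte[11]=0xB3 cont=1 payload=0x33=51: acc |= 51<<0 -> acc=51 shift=7
  byte[12]=0x1C cont=0 payload=0x1C=28: acc |= 28<<7 -> acc=3635 shift=14 [end]
Varint 4: bytes[11:13] = B3 1C -> value 3635 (2 byte(s))
  byte[13]=0x30 cont=0 payload=0x30=48: acc |= 48<<0 -> acc=48 shift=7 [end]
Varint 5: bytes[13:14] = 30 -> value 48 (1 byte(s))

Answer: 4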